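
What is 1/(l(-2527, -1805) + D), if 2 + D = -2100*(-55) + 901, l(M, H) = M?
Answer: 1/113872 ≈ 8.7818e-6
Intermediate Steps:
D = 116399 (D = -2 + (-2100*(-55) + 901) = -2 + (-420*(-275) + 901) = -2 + (115500 + 901) = -2 + 116401 = 116399)
1/(l(-2527, -1805) + D) = 1/(-2527 + 116399) = 1/113872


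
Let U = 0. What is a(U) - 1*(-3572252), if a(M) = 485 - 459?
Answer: 3572278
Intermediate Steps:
a(M) = 26
a(U) - 1*(-3572252) = 26 - 1*(-3572252) = 26 + 3572252 = 3572278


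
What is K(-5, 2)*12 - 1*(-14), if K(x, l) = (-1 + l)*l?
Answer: 38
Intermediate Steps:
K(x, l) = l*(-1 + l)
K(-5, 2)*12 - 1*(-14) = (2*(-1 + 2))*12 - 1*(-14) = (2*1)*12 + 14 = 2*12 + 14 = 24 + 14 = 38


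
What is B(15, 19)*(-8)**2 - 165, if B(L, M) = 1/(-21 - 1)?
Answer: -1847/11 ≈ -167.91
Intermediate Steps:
B(L, M) = -1/22 (B(L, M) = 1/(-22) = -1/22)
B(15, 19)*(-8)**2 - 165 = -1/22*(-8)**2 - 165 = -1/22*64 - 165 = -32/11 - 165 = -1847/11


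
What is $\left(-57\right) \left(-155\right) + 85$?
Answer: $8920$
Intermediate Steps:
$\left(-57\right) \left(-155\right) + 85 = 8835 + 85 = 8920$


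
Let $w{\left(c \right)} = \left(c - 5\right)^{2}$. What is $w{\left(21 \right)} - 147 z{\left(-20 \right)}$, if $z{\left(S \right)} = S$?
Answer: $3196$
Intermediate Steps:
$w{\left(c \right)} = \left(-5 + c\right)^{2}$ ($w{\left(c \right)} = \left(c - 5\right)^{2} = \left(-5 + c\right)^{2}$)
$w{\left(21 \right)} - 147 z{\left(-20 \right)} = \left(-5 + 21\right)^{2} - -2940 = 16^{2} + 2940 = 256 + 2940 = 3196$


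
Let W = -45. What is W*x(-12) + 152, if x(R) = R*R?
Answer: -6328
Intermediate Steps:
x(R) = R²
W*x(-12) + 152 = -45*(-12)² + 152 = -45*144 + 152 = -6480 + 152 = -6328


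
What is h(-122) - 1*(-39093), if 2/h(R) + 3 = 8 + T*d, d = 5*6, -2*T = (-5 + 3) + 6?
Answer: 2150113/55 ≈ 39093.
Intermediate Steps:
T = -2 (T = -((-5 + 3) + 6)/2 = -(-2 + 6)/2 = -1/2*4 = -2)
d = 30
h(R) = -2/55 (h(R) = 2/(-3 + (8 - 2*30)) = 2/(-3 + (8 - 60)) = 2/(-3 - 52) = 2/(-55) = 2*(-1/55) = -2/55)
h(-122) - 1*(-39093) = -2/55 - 1*(-39093) = -2/55 + 39093 = 2150113/55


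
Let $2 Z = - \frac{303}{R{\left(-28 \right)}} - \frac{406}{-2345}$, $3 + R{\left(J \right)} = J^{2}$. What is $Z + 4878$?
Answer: $\frac{2552454853}{523270} \approx 4877.9$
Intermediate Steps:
$R{\left(J \right)} = -3 + J^{2}$
$Z = - \frac{56207}{523270}$ ($Z = \frac{- \frac{303}{-3 + \left(-28\right)^{2}} - \frac{406}{-2345}}{2} = \frac{- \frac{303}{-3 + 784} - - \frac{58}{335}}{2} = \frac{- \frac{303}{781} + \frac{58}{335}}{2} = \frac{1}{2} \left(- \frac{56207}{261635}\right) = - \frac{56207}{523270} \approx -0.10741$)
$Z + 4878 = - \frac{56207}{523270} + 4878 = \frac{2552454853}{523270}$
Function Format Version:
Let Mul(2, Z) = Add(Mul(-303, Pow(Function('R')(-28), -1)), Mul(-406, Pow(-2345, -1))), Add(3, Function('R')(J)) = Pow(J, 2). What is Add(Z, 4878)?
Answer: Rational(2552454853, 523270) ≈ 4877.9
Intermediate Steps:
Function('R')(J) = Add(-3, Pow(J, 2))
Z = Rational(-56207, 523270) (Z = Mul(Rational(1, 2), Add(Mul(-303, Pow(Add(-3, Pow(-28, 2)), -1)), Mul(-406, Pow(-2345, -1)))) = Mul(Rational(1, 2), Add(Mul(-303, Pow(Add(-3, 784), -1)), Mul(-406, Rational(-1, 2345)))) = Mul(Rational(1, 2), Add(Mul(-303, Pow(781, -1)), Rational(58, 335))) = Mul(Rational(1, 2), Add(Mul(-303, Rational(1, 781)), Rational(58, 335))) = Mul(Rational(1, 2), Add(Rational(-303, 781), Rational(58, 335))) = Mul(Rational(1, 2), Rational(-56207, 261635)) = Rational(-56207, 523270) ≈ -0.10741)
Add(Z, 4878) = Add(Rational(-56207, 523270), 4878) = Rational(2552454853, 523270)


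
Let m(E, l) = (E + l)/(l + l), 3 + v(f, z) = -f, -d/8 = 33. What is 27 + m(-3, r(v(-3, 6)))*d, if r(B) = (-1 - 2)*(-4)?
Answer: -72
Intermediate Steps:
d = -264 (d = -8*33 = -264)
v(f, z) = -3 - f
r(B) = 12 (r(B) = -3*(-4) = 12)
m(E, l) = (E + l)/(2*l) (m(E, l) = (E + l)/((2*l)) = (E + l)*(1/(2*l)) = (E + l)/(2*l))
27 + m(-3, r(v(-3, 6)))*d = 27 + ((½)*(-3 + 12)/12)*(-264) = 27 + ((½)*(1/12)*9)*(-264) = 27 + (3/8)*(-264) = 27 - 99 = -72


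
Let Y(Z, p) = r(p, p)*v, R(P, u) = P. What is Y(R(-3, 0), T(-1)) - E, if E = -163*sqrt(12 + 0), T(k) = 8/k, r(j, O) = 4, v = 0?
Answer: 326*sqrt(3) ≈ 564.65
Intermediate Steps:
E = -326*sqrt(3) ≈ -564.65
Y(Z, p) = 0 (Y(Z, p) = 4*0 = 0)
Y(R(-3, 0), T(-1)) - E = 0 - (-326)*sqrt(3) = 0 + 326*sqrt(3) = 326*sqrt(3)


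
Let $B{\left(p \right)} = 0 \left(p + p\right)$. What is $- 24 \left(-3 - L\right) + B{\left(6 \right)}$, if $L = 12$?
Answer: $360$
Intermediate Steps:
$B{\left(p \right)} = 0$ ($B{\left(p \right)} = 0 \cdot 2 p = 0$)
$- 24 \left(-3 - L\right) + B{\left(6 \right)} = - 24 \left(-3 - 12\right) + 0 = \left(-24\right) \left(-15\right) + 0 = 360 + 0 = 360$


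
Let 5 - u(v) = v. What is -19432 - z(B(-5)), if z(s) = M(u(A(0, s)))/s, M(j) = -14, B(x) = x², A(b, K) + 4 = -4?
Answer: -485786/25 ≈ -19431.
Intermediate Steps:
A(b, K) = -8 (A(b, K) = -4 - 4 = -8)
u(v) = 5 - v
z(s) = -14/s
-19432 - z(B(-5)) = -19432 - (-14)/((-5)²) = -19432 - (-14)/25 = -19432 - 1*(-14/25) = -19432 + 14/25 = -485786/25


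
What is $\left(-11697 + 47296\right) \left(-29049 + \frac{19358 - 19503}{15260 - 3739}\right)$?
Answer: $- \frac{11914048120726}{11521} \approx -1.0341 \cdot 10^{9}$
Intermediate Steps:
$\left(-11697 + 47296\right) \left(-29049 + \frac{19358 - 19503}{15260 - 3739}\right) = 35599 \left(-29049 - \frac{145}{11521}\right) = 35599 \left(- \frac{334673674}{11521}\right) = - \frac{11914048120726}{11521}$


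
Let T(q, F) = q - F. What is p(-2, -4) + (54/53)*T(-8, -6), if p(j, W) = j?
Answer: -214/53 ≈ -4.0377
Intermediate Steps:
p(-2, -4) + (54/53)*T(-8, -6) = -2 + (54/53)*(-8 - 1*(-6)) = -2 + (54*(1/53))*(-8 + 6) = -2 + (54/53)*(-2) = -2 - 108/53 = -214/53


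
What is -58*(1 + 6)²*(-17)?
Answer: 48314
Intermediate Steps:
-58*(1 + 6)²*(-17) = -58*7²*(-17) = -58*49*(-17) = -2842*(-17) = 48314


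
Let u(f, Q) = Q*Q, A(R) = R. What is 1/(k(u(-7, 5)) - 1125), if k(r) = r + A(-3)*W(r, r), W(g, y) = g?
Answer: -1/1175 ≈ -0.00085106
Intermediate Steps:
u(f, Q) = Q²
k(r) = -2*r (k(r) = r - 3*r = -2*r)
1/(k(u(-7, 5)) - 1125) = 1/(-2*5² - 1125) = 1/(-2*25 - 1125) = 1/(-50 - 1125) = 1/(-1175) = -1/1175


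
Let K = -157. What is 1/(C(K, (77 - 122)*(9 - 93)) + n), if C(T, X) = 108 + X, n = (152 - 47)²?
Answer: 1/14913 ≈ 6.7056e-5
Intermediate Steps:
n = 11025 (n = 105² = 11025)
1/(C(K, (77 - 122)*(9 - 93)) + n) = 1/((108 + (77 - 122)*(9 - 93)) + 11025) = 1/((108 - 45*(-84)) + 11025) = 1/((108 + 3780) + 11025) = 1/(3888 + 11025) = 1/14913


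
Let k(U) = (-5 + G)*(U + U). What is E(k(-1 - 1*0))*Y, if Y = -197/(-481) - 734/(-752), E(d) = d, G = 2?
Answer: 751797/90428 ≈ 8.3138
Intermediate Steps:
k(U) = -6*U (k(U) = (-5 + 2)*(U + U) = -6*U)
Y = 250599/180856 (Y = -197*(-1/481) - 734*(-1/752) = 197/481 + 367/376 = 250599/180856 ≈ 1.3856)
E(k(-1 - 1*0))*Y = -6*(-1 - 1*0)*(250599/180856) = -6*(-1 + 0)*(250599/180856) = -6*(-1)*(250599/180856) = 6*(250599/180856) = 751797/90428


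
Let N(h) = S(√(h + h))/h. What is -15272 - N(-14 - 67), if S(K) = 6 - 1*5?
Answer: -1237031/81 ≈ -15272.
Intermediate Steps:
S(K) = 1 (S(K) = 6 - 5 = 1)
N(h) = 1/h
-15272 - N(-14 - 67) = -15272 - 1/(-14 - 67) = -15272 - 1/(-81) = -15272 - 1*(-1/81) = -15272 + 1/81 = -1237031/81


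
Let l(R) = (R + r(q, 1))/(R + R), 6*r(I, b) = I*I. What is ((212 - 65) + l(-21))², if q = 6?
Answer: 4255969/196 ≈ 21714.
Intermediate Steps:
r(I, b) = I²/6 (r(I, b) = (I*I)/6 = I²/6)
l(R) = (6 + R)/(2*R) (l(R) = (R + (⅙)*6²)/(R + R) = (R + (⅙)*36)/((2*R)) = (R + 6)*(1/(2*R)) = (6 + R)*(1/(2*R)) = (6 + R)/(2*R))
((212 - 65) + l(-21))² = ((212 - 65) + (½)*(6 - 21)/(-21))² = (147 + (½)*(-1/21)*(-15))² = (147 + 5/14)² = (2063/14)² = 4255969/196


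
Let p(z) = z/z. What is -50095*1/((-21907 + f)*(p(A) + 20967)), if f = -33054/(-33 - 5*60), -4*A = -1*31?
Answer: 5560545/50756377912 ≈ 0.00010955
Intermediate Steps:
A = 31/4 (A = -(-1)*31/4 = -¼*(-31) = 31/4 ≈ 7.7500)
p(z) = 1
f = 11018/111 (f = -33054/(-33 - 300) = -33054/(-333) = -33054*(-1/333) = 11018/111 ≈ 99.261)
-50095*1/((-21907 + f)*(p(A) + 20967)) = -50095*1/((1 + 20967)*(-21907 + 11018/111)) = -50095/((-2420659/111*20968)) = -50095/(-50756377912/111) = -50095*(-111/50756377912) = 5560545/50756377912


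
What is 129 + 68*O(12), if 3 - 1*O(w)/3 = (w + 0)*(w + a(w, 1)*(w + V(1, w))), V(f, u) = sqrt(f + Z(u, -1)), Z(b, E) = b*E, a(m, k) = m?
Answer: -381147 - 29376*I*sqrt(11) ≈ -3.8115e+5 - 97429.0*I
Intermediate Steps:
Z(b, E) = E*b
V(f, u) = sqrt(f - u)
O(w) = 9 - 3*w*(w + w*(w + sqrt(1 - w))) (O(w) = 9 - 3*(w + 0)*(w + w*(w + sqrt(1 - w))) = 9 - 3*w*(w + w*(w + sqrt(1 - w))))
129 + 68*O(12) = 129 + 68*(9 - 3*12**2 - 3*12**3 - 3*12**2*sqrt(1 - 1*12)) = 129 + 68*(9 - 3*144 - 3*1728 - 3*144*sqrt(1 - 12)) = 129 + 68*(9 - 432 - 5184 - 3*144*sqrt(-11)) = 129 + 68*(9 - 432 - 5184 - 3*144*I*sqrt(11)) = 129 + 68*(9 - 432 - 5184 - 432*I*sqrt(11)) = 129 + 68*(-5607 - 432*I*sqrt(11)) = 129 + (-381276 - 29376*I*sqrt(11)) = -381147 - 29376*I*sqrt(11)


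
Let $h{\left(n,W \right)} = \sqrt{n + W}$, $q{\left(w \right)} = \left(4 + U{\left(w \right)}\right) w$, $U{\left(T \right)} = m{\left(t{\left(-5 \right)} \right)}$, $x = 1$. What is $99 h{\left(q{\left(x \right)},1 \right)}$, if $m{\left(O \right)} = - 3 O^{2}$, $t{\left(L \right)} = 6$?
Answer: $99 i \sqrt{103} \approx 1004.7 i$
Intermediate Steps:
$U{\left(T \right)} = -108$ ($U{\left(T \right)} = - 3 \cdot 6^{2} = \left(-3\right) 36 = -108$)
$q{\left(w \right)} = - 104 w$ ($q{\left(w \right)} = \left(4 - 108\right) w = - 104 w$)
$h{\left(n,W \right)} = \sqrt{W + n}$
$99 h{\left(q{\left(x \right)},1 \right)} = 99 \sqrt{1 - 104} = 99 \sqrt{-103} = 99 i \sqrt{103}$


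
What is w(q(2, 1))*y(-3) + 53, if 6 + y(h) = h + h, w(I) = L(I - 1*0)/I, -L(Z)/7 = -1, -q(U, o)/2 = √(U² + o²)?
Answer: 53 + 42*√5/5 ≈ 71.783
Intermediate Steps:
q(U, o) = -2*√(U² + o²)
L(Z) = 7 (L(Z) = -7*(-1) = 7)
w(I) = 7/I
y(h) = -6 + 2*h (y(h) = -6 + (h + h) = -6 + 2*h)
w(q(2, 1))*y(-3) + 53 = (7/((-2*√(2² + 1²))))*(-6 + 2*(-3)) + 53 = (7/((-2*√(4 + 1))))*(-6 - 6) + 53 = (7/((-2*√5)))*(-12) + 53 = (7*(-√5/10))*(-12) + 53 = -7*√5/10*(-12) + 53 = 42*√5/5 + 53 = 53 + 42*√5/5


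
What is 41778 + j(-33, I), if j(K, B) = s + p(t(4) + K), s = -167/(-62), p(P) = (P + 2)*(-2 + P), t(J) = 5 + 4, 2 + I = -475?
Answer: 2625867/62 ≈ 42353.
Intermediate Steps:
I = -477 (I = -2 - 475 = -477)
t(J) = 9
p(P) = (-2 + P)*(2 + P) (p(P) = (2 + P)*(-2 + P) = (-2 + P)*(2 + P))
s = 167/62 (s = -167*(-1/62) = 167/62 ≈ 2.6936)
j(K, B) = -81/62 + (9 + K)² (j(K, B) = 167/62 + (-4 + (9 + K)²) = -81/62 + (9 + K)²)
41778 + j(-33, I) = 41778 + (-81/62 + (9 - 33)²) = 41778 + (-81/62 + (-24)²) = 41778 + (-81/62 + 576) = 41778 + 35631/62 = 2625867/62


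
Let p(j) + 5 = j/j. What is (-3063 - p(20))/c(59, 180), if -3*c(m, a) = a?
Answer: 3059/60 ≈ 50.983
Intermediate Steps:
c(m, a) = -a/3
p(j) = -4 (p(j) = -5 + j/j = -5 + 1 = -4)
(-3063 - p(20))/c(59, 180) = (-3063 - 1*(-4))/((-⅓*180)) = (-3063 + 4)/(-60) = -3059*(-1/60) = 3059/60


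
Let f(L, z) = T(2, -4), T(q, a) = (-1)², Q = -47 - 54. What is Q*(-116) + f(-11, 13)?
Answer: 11717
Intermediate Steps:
Q = -101
T(q, a) = 1
f(L, z) = 1
Q*(-116) + f(-11, 13) = -101*(-116) + 1 = 11716 + 1 = 11717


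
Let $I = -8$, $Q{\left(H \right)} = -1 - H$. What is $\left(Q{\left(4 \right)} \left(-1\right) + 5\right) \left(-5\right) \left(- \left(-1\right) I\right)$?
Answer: $400$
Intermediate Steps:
$\left(Q{\left(4 \right)} \left(-1\right) + 5\right) \left(-5\right) \left(- \left(-1\right) I\right) = \left(\left(-1 - 4\right) \left(-1\right) + 5\right) \left(-5\right) \left(- \left(-1\right) \left(-8\right)\right) = \left(\left(-1 - 4\right) \left(-1\right) + 5\right) \left(-5\right) \left(\left(-1\right) 8\right) = \left(\left(-5\right) \left(-1\right) + 5\right) \left(-5\right) \left(-8\right) = \left(5 + 5\right) \left(-5\right) \left(-8\right) = 10 \left(-5\right) \left(-8\right) = \left(-50\right) \left(-8\right) = 400$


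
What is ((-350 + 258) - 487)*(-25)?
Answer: 14475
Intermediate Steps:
((-350 + 258) - 487)*(-25) = (-92 - 487)*(-25) = -579*(-25) = 14475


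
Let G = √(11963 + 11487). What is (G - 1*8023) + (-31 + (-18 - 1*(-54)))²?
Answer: -7998 + 5*√938 ≈ -7844.9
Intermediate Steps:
G = 5*√938 (G = √23450 = 5*√938 ≈ 153.13)
(G - 1*8023) + (-31 + (-18 - 1*(-54)))² = (5*√938 - 1*8023) + (-31 + (-18 - 1*(-54)))² = (5*√938 - 8023) + (-31 + (-18 + 54))² = (-8023 + 5*√938) + (-31 + 36)² = (-8023 + 5*√938) + 5² = (-8023 + 5*√938) + 25 = -7998 + 5*√938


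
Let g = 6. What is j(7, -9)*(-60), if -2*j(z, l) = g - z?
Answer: -30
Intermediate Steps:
j(z, l) = -3 + z/2 (j(z, l) = -(6 - z)/2 = -3 + z/2)
j(7, -9)*(-60) = (-3 + (½)*7)*(-60) = (-3 + 7/2)*(-60) = (½)*(-60) = -30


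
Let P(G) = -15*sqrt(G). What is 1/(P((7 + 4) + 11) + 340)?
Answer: 34/11065 + 3*sqrt(22)/22130 ≈ 0.0037086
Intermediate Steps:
1/(P((7 + 4) + 11) + 340) = 1/(-15*sqrt((7 + 4) + 11) + 340) = 1/(-15*sqrt(11 + 11) + 340) = 1/(-15*sqrt(22) + 340) = 1/(340 - 15*sqrt(22))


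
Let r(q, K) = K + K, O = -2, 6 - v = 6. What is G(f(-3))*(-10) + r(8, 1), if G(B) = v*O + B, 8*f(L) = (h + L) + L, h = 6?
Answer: 2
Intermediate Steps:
v = 0 (v = 6 - 1*6 = 6 - 6 = 0)
r(q, K) = 2*K
f(L) = ¾ + L/4 (f(L) = ((6 + L) + L)/8 = (6 + 2*L)/8 = ¾ + L/4)
G(B) = B (G(B) = 0*(-2) + B = 0 + B = B)
G(f(-3))*(-10) + r(8, 1) = (¾ + (¼)*(-3))*(-10) + 2*1 = (¾ - ¾)*(-10) + 2 = 0*(-10) + 2 = 0 + 2 = 2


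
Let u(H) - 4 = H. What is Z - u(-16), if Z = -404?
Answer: -392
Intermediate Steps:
u(H) = 4 + H
Z - u(-16) = -404 - (4 - 16) = -404 - 1*(-12) = -404 + 12 = -392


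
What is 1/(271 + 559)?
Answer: 1/830 ≈ 0.0012048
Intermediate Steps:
1/(271 + 559) = 1/830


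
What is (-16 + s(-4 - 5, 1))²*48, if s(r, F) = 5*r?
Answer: 178608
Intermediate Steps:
(-16 + s(-4 - 5, 1))²*48 = (-16 + 5*(-4 - 5))²*48 = (-16 + 5*(-9))²*48 = (-16 - 45)²*48 = (-61)²*48 = 3721*48 = 178608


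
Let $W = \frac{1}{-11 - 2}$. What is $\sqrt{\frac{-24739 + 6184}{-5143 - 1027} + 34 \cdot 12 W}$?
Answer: $\frac{3 i \sqrt{811420402}}{16042} \approx 5.327 i$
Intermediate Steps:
$W = - \frac{1}{13}$ ($W = \frac{1}{-13} = - \frac{1}{13} \approx -0.076923$)
$\sqrt{\frac{-24739 + 6184}{-5143 - 1027} + 34 \cdot 12 W} = \sqrt{\frac{-24739 + 6184}{-5143 - 1027} + 34 \cdot 12 \left(- \frac{1}{13}\right)} = \sqrt{- \frac{18555}{-6170} + 408 \left(- \frac{1}{13}\right)} = \sqrt{\left(-18555\right) \left(- \frac{1}{6170}\right) - \frac{408}{13}} = \sqrt{\frac{3711}{1234} - \frac{408}{13}} = \sqrt{- \frac{455229}{16042}} = \frac{3 i \sqrt{811420402}}{16042}$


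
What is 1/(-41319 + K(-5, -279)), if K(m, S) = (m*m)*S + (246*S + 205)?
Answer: -1/116723 ≈ -8.5673e-6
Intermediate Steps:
K(m, S) = 205 + 246*S + S*m² (K(m, S) = m²*S + (205 + 246*S) = S*m² + (205 + 246*S) = 205 + 246*S + S*m²)
1/(-41319 + K(-5, -279)) = 1/(-41319 + (205 + 246*(-279) - 279*(-5)²)) = 1/(-41319 + (205 - 68634 - 279*25)) = 1/(-41319 + (205 - 68634 - 6975)) = 1/(-41319 - 75404) = 1/(-116723) = -1/116723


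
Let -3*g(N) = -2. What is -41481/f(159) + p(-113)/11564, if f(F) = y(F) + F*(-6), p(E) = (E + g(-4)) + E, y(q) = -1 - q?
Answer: 359576447/9661722 ≈ 37.217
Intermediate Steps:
g(N) = ⅔ (g(N) = -⅓*(-2) = ⅔)
p(E) = ⅔ + 2*E (p(E) = (E + ⅔) + E = (⅔ + E) + E = ⅔ + 2*E)
f(F) = -1 - 7*F (f(F) = (-1 - F) + F*(-6) = (-1 - F) - 6*F = -1 - 7*F)
-41481/f(159) + p(-113)/11564 = -41481/(-1 - 7*159) + (⅔ + 2*(-113))/11564 = -41481/(-1 - 1113) + (⅔ - 226)*(1/11564) = -41481/(-1114) - 676/3*1/11564 = -41481*(-1/1114) - 169/8673 = 41481/1114 - 169/8673 = 359576447/9661722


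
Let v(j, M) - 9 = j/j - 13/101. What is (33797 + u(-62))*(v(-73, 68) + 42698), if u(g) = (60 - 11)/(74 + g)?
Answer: 1749609647435/1212 ≈ 1.4436e+9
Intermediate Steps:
u(g) = 49/(74 + g)
v(j, M) = 997/101 (v(j, M) = 9 + (j/j - 13/101) = 9 + (1 - 13*1/101) = 9 + (1 - 13/101) = 9 + 88/101 = 997/101)
(33797 + u(-62))*(v(-73, 68) + 42698) = (33797 + 49/(74 - 62))*(997/101 + 42698) = (33797 + 49/12)*(4313495/101) = (405613/12)*(4313495/101) = 1749609647435/1212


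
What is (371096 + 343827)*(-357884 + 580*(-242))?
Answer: -356206095212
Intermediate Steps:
(371096 + 343827)*(-357884 + 580*(-242)) = 714923*(-357884 - 140360) = 714923*(-498244) = -356206095212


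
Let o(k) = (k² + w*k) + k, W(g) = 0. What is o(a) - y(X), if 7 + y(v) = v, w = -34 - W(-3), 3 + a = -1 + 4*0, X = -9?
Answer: 164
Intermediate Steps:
a = -4 (a = -3 + (-1 + 4*0) = -3 + (-1 + 0) = -3 - 1 = -4)
w = -34 (w = -34 - 1*0 = -34 + 0 = -34)
y(v) = -7 + v
o(k) = k² - 33*k (o(k) = (k² - 34*k) + k = k² - 33*k)
o(a) - y(X) = -4*(-33 - 4) - (-7 - 9) = -4*(-37) - 1*(-16) = 148 + 16 = 164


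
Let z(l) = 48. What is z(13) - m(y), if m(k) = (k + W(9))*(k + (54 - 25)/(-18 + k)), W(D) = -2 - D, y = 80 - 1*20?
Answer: -17555/6 ≈ -2925.8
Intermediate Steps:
y = 60 (y = 80 - 20 = 60)
m(k) = (-11 + k)*(k + 29/(-18 + k)) (m(k) = (k + (-2 - 1*9))*(k + (54 - 25)/(-18 + k)) = (k + (-2 - 9))*(k + 29/(-18 + k)) = (k - 11)*(k + 29/(-18 + k)) = (-11 + k)*(k + 29/(-18 + k)))
z(13) - m(y) = 48 - (-319 + 60³ - 29*60² + 227*60)/(-18 + 60) = 48 - (-319 + 216000 - 29*3600 + 13620)/42 = 48 - (-319 + 216000 - 104400 + 13620)/42 = 48 - 124901/42 = 48 - 1*17843/6 = 48 - 17843/6 = -17555/6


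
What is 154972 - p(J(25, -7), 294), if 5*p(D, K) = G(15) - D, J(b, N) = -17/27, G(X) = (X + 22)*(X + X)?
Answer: 20891233/135 ≈ 1.5475e+5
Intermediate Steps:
G(X) = 2*X*(22 + X) (G(X) = (22 + X)*(2*X) = 2*X*(22 + X))
J(b, N) = -17/27 (J(b, N) = -17*1/27 = -17/27)
p(D, K) = 222 - D/5 (p(D, K) = (2*15*(22 + 15) - D)/5 = (2*15*37 - D)/5 = (1110 - D)/5 = 222 - D/5)
154972 - p(J(25, -7), 294) = 154972 - (222 - ⅕*(-17/27)) = 154972 - (222 + 17/135) = 154972 - 1*29987/135 = 154972 - 29987/135 = 20891233/135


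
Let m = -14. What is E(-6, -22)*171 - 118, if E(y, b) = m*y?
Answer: 14246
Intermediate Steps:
E(y, b) = -14*y
E(-6, -22)*171 - 118 = -14*(-6)*171 - 118 = 84*171 - 118 = 14364 - 118 = 14246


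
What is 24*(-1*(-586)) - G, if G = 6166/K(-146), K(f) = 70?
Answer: 489157/35 ≈ 13976.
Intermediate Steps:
G = 3083/35 (G = 6166/70 = 6166*(1/70) = 3083/35 ≈ 88.086)
24*(-1*(-586)) - G = 24*(-1*(-586)) - 1*3083/35 = 24*586 - 3083/35 = 14064 - 3083/35 = 489157/35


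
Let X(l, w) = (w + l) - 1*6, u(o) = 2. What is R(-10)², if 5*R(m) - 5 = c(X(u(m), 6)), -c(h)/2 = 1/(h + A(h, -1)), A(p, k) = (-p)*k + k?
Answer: 169/225 ≈ 0.75111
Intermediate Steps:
A(p, k) = k - k*p (A(p, k) = -k*p + k = k - k*p)
X(l, w) = -6 + l + w (X(l, w) = (l + w) - 6 = -6 + l + w)
c(h) = -2/(-1 + 2*h) (c(h) = -2/(h - (1 - h)) = -2/(h + (-1 + h)) = -2/(-1 + 2*h))
R(m) = 13/15 (R(m) = 1 + (-2/(-1 + 2*(-6 + 2 + 6)))/5 = 1 + (-2/(-1 + 2*2))/5 = 1 + (-2/(-1 + 4))/5 = 1 + (-2/3)/5 = 1 + (-2*⅓)/5 = 1 + (⅕)*(-⅔) = 1 - 2/15 = 13/15)
R(-10)² = (13/15)² = 169/225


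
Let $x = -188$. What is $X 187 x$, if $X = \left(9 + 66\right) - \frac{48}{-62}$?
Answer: $- \frac{82581444}{31} \approx -2.6639 \cdot 10^{6}$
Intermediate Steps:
$X = \frac{2349}{31}$ ($X = 75 - - \frac{24}{31} = 75 + \frac{24}{31} = \frac{2349}{31} \approx 75.774$)
$X 187 x = \frac{2349}{31} \cdot 187 \left(-188\right) = \frac{439263}{31} \left(-188\right) = - \frac{82581444}{31}$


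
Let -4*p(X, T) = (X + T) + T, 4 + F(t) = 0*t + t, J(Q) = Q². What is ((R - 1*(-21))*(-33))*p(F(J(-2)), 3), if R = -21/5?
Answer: 4158/5 ≈ 831.60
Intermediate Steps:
F(t) = -4 + t (F(t) = -4 + (0*t + t) = -4 + (0 + t) = -4 + t)
p(X, T) = -T/2 - X/4 (p(X, T) = -((X + T) + T)/4 = -((T + X) + T)/4 = -(X + 2*T)/4 = -T/2 - X/4)
R = -21/5 (R = -21*⅕ = -21/5 ≈ -4.2000)
((R - 1*(-21))*(-33))*p(F(J(-2)), 3) = ((-21/5 - 1*(-21))*(-33))*(-½*3 - (-4 + (-2)²)/4) = ((-21/5 + 21)*(-33))*(-3/2 - (-4 + 4)/4) = ((84/5)*(-33))*(-3/2 - ¼*0) = -2772*(-3/2 + 0)/5 = -2772/5*(-3/2) = 4158/5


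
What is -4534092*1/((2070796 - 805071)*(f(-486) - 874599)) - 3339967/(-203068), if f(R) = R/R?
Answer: 1848673119283863553/112398194204145700 ≈ 16.448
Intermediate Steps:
f(R) = 1
-4534092*1/((2070796 - 805071)*(f(-486) - 874599)) - 3339967/(-203068) = -4534092*1/((1 - 874599)*(2070796 - 805071)) - 3339967/(-203068) = -4534092/((-874598*1265725)) - 3339967*(-1/203068) = -4534092/(-1107000553550) + 3339967/203068 = -4534092*(-1/1107000553550) + 3339967/203068 = 2267046/553500276775 + 3339967/203068 = 1848673119283863553/112398194204145700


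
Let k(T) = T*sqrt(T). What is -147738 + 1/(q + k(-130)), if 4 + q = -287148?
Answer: (-19205940*sqrt(130) + 42423262177*I)/(2*(-143576*I + 65*sqrt(130))) ≈ -1.4774e+5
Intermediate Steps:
q = -287152 (q = -4 - 287148 = -287152)
k(T) = T**(3/2)
-147738 + 1/(q + k(-130)) = -147738 + 1/(-287152 + (-130)**(3/2)) = -147738 + 1/(-287152 - 130*I*sqrt(130))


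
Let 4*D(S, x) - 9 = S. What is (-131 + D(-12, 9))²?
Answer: 277729/16 ≈ 17358.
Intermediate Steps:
D(S, x) = 9/4 + S/4
(-131 + D(-12, 9))² = (-131 + (9/4 + (¼)*(-12)))² = (-131 + (9/4 - 3))² = (-131 - ¾)² = (-527/4)² = 277729/16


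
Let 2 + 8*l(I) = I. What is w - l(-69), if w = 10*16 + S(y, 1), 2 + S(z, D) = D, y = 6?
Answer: 1343/8 ≈ 167.88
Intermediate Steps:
l(I) = -¼ + I/8
S(z, D) = -2 + D
w = 159 (w = 10*16 + (-2 + 1) = 160 - 1 = 159)
w - l(-69) = 159 - (-¼ + (⅛)*(-69)) = 159 - (-¼ - 69/8) = 159 - 1*(-71/8) = 159 + 71/8 = 1343/8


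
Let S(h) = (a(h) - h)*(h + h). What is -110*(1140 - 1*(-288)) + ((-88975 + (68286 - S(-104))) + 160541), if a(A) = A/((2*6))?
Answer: 7804/3 ≈ 2601.3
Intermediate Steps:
a(A) = A/12
S(h) = -11*h²/6 (S(h) = (h/12 - h)*(h + h) = (-11*h/12)*(2*h) = -11*h²/6)
-110*(1140 - 1*(-288)) + ((-88975 + (68286 - S(-104))) + 160541) = -110*(1140 - 1*(-288)) + ((-88975 + (68286 - (-11)*(-104)²/6)) + 160541) = -110*(1140 + 288) + ((-88975 + (68286 - (-11)*10816/6)) + 160541) = -110*1428 + ((-88975 + (68286 - 1*(-59488/3))) + 160541) = -157080 + ((-88975 + (68286 + 59488/3)) + 160541) = -157080 + ((-88975 + 264346/3) + 160541) = -157080 + (-2579/3 + 160541) = -157080 + 479044/3 = 7804/3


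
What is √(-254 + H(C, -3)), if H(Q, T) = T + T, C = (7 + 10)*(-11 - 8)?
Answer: 2*I*√65 ≈ 16.125*I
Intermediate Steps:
C = -323 (C = 17*(-19) = -323)
H(Q, T) = 2*T
√(-254 + H(C, -3)) = √(-254 + 2*(-3)) = √(-254 - 6) = √(-260) = 2*I*√65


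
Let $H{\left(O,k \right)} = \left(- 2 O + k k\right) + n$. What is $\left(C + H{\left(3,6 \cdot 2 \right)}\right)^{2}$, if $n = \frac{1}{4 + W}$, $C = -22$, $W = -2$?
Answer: $\frac{54289}{4} \approx 13572.0$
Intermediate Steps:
$n = \frac{1}{2}$ ($n = \frac{1}{4 - 2} = \frac{1}{2} \approx 0.5$)
$H{\left(O,k \right)} = \frac{1}{2} + k^{2} - 2 O$ ($H{\left(O,k \right)} = \left(- 2 O + k k\right) + \frac{1}{2} = \left(- 2 O + k^{2}\right) + \frac{1}{2} = \left(k^{2} - 2 O\right) + \frac{1}{2} = \frac{1}{2} + k^{2} - 2 O$)
$\left(C + H{\left(3,6 \cdot 2 \right)}\right)^{2} = \left(-22 + \left(\frac{1}{2} + \left(6 \cdot 2\right)^{2} - 6\right)\right)^{2} = \left(-22 + \left(\frac{1}{2} + 12^{2} - 6\right)\right)^{2} = \left(-22 + \left(\frac{1}{2} + 144 - 6\right)\right)^{2} = \left(-22 + \frac{277}{2}\right)^{2} = \left(\frac{233}{2}\right)^{2} = \frac{54289}{4}$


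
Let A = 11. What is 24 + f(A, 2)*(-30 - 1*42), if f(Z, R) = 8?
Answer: -552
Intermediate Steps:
24 + f(A, 2)*(-30 - 1*42) = 24 + 8*(-30 - 1*42) = 24 + 8*(-30 - 42) = 24 + 8*(-72) = 24 - 576 = -552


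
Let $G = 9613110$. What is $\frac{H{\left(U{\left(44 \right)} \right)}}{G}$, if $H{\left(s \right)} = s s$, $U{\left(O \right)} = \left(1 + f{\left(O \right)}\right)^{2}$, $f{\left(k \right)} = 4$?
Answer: $\frac{125}{1922622} \approx 6.5015 \cdot 10^{-5}$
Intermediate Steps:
$U{\left(O \right)} = 25$ ($U{\left(O \right)} = \left(1 + 4\right)^{2} = 5^{2} = 25$)
$H{\left(s \right)} = s^{2}$
$\frac{H{\left(U{\left(44 \right)} \right)}}{G} = \frac{25^{2}}{9613110} = 625 \cdot \frac{1}{9613110} = \frac{125}{1922622}$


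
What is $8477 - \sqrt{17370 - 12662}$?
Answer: $8477 - 2 \sqrt{1177} \approx 8408.4$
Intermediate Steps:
$8477 - \sqrt{17370 - 12662} = 8477 - \sqrt{4708} = 8477 - 2 \sqrt{1177}$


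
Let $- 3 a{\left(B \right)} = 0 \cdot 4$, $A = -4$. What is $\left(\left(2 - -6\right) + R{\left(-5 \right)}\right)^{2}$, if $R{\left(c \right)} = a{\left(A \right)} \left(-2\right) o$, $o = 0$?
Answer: $64$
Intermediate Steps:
$a{\left(B \right)} = 0$ ($a{\left(B \right)} = - \frac{0 \cdot 4}{3} = \left(- \frac{1}{3}\right) 0 = 0$)
$R{\left(c \right)} = 0$ ($R{\left(c \right)} = 0 \left(-2\right) 0 = 0 \cdot 0 = 0$)
$\left(\left(2 - -6\right) + R{\left(-5 \right)}\right)^{2} = \left(\left(2 - -6\right) + 0\right)^{2} = \left(\left(2 + 6\right) + 0\right)^{2} = \left(8 + 0\right)^{2} = 8^{2} = 64$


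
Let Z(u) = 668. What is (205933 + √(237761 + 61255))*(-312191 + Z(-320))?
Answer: -64152865959 - 1869138*√8306 ≈ -6.4323e+10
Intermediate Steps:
(205933 + √(237761 + 61255))*(-312191 + Z(-320)) = (205933 + √(237761 + 61255))*(-312191 + 668) = (205933 + √299016)*(-311523) = (205933 + 6*√8306)*(-311523) = -64152865959 - 1869138*√8306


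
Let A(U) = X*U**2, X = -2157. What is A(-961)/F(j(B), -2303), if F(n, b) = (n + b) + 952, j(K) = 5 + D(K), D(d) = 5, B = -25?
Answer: 664011599/447 ≈ 1.4855e+6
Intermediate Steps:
j(K) = 10 (j(K) = 5 + 5 = 10)
F(n, b) = 952 + b + n (F(n, b) = (b + n) + 952 = 952 + b + n)
A(U) = -2157*U**2
A(-961)/F(j(B), -2303) = (-2157*(-961)**2)/(952 - 2303 + 10) = -2157*923521/(-1341) = -1992034797*(-1/1341) = 664011599/447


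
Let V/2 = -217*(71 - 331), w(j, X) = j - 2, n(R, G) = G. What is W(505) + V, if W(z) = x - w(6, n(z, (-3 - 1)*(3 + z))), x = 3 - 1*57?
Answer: 112782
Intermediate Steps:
x = -54 (x = 3 - 57 = -54)
w(j, X) = -2 + j
W(z) = -58 (W(z) = -54 - (-2 + 6) = -54 - 1*4 = -54 - 4 = -58)
V = 112840 (V = 2*(-217*(71 - 331)) = 2*(-217*(-260)) = 2*56420 = 112840)
W(505) + V = -58 + 112840 = 112782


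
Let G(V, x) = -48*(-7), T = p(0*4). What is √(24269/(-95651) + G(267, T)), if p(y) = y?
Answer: √3071780883017/95651 ≈ 18.323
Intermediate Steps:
T = 0 (T = 0*4 = 0)
G(V, x) = 336
√(24269/(-95651) + G(267, T)) = √(24269/(-95651) + 336) = √(24269*(-1/95651) + 336) = √(-24269/95651 + 336) = √(32114467/95651) = √3071780883017/95651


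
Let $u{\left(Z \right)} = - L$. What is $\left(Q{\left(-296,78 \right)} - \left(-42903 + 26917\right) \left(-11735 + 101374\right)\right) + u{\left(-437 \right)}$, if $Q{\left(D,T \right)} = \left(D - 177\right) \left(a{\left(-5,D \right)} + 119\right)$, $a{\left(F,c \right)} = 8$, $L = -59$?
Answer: $1432909042$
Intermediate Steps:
$Q{\left(D,T \right)} = -22479 + 127 D$ ($Q{\left(D,T \right)} = \left(D - 177\right) \left(8 + 119\right) = \left(-177 + D\right) 127 = -22479 + 127 D$)
$u{\left(Z \right)} = 59$ ($u{\left(Z \right)} = \left(-1\right) \left(-59\right) = 59$)
$\left(Q{\left(-296,78 \right)} - \left(-42903 + 26917\right) \left(-11735 + 101374\right)\right) + u{\left(-437 \right)} = \left(\left(-22479 + 127 \left(-296\right)\right) - \left(-42903 + 26917\right) \left(-11735 + 101374\right)\right) + 59 = \left(\left(-22479 - 37592\right) - \left(-15986\right) 89639\right) + 59 = \left(-60071 - -1432969054\right) + 59 = \left(-60071 + 1432969054\right) + 59 = 1432908983 + 59 = 1432909042$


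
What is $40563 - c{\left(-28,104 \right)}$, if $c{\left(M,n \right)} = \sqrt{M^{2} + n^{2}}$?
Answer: $40563 - 20 \sqrt{29} \approx 40455.0$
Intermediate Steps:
$40563 - c{\left(-28,104 \right)} = 40563 - \sqrt{\left(-28\right)^{2} + 104^{2}} = 40563 - \sqrt{784 + 10816} = 40563 - \sqrt{11600} = 40563 - 20 \sqrt{29}$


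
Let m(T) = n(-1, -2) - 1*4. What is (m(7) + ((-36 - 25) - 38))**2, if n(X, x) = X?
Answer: 10816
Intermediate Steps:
m(T) = -5 (m(T) = -1 - 1*4 = -1 - 4 = -5)
(m(7) + ((-36 - 25) - 38))**2 = (-5 + ((-36 - 25) - 38))**2 = (-5 + (-61 - 38))**2 = (-5 - 99)**2 = (-104)**2 = 10816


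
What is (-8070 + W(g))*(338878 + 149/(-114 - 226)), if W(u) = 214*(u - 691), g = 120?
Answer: -3752201469986/85 ≈ -4.4144e+10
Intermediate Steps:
W(u) = -147874 + 214*u (W(u) = 214*(-691 + u) = -147874 + 214*u)
(-8070 + W(g))*(338878 + 149/(-114 - 226)) = (-8070 + (-147874 + 214*120))*(338878 + 149/(-114 - 226)) = (-8070 + (-147874 + 25680))*(338878 + 149/(-340)) = (-8070 - 122194)*(338878 - 1/340*149) = -130264*(338878 - 149/340) = -130264*115218371/340 = -3752201469986/85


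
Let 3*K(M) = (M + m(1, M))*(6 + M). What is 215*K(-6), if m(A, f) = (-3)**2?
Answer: 0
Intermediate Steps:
m(A, f) = 9
K(M) = (6 + M)*(9 + M)/3 (K(M) = ((M + 9)*(6 + M))/3 = ((9 + M)*(6 + M))/3 = ((6 + M)*(9 + M))/3 = (6 + M)*(9 + M)/3)
215*K(-6) = 215*(18 + 5*(-6) + (1/3)*(-6)**2) = 215*(18 - 30 + (1/3)*36) = 215*(18 - 30 + 12) = 215*0 = 0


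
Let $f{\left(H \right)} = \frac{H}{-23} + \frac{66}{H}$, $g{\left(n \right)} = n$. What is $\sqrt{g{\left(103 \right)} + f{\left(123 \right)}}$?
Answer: $\frac{12 \sqrt{606349}}{943} \approx 9.909$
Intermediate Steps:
$f{\left(H \right)} = \frac{66}{H} - \frac{H}{23}$ ($f{\left(H \right)} = H \left(- \frac{1}{23}\right) + \frac{66}{H} = - \frac{H}{23} + \frac{66}{H} = \frac{66}{H} - \frac{H}{23}$)
$\sqrt{g{\left(103 \right)} + f{\left(123 \right)}} = \sqrt{103 + \left(\frac{66}{123} - \frac{123}{23}\right)} = \sqrt{103 + \left(66 \cdot \frac{1}{123} - \frac{123}{23}\right)} = \sqrt{103 + \left(\frac{22}{41} - \frac{123}{23}\right)} = \sqrt{103 - \frac{4537}{943}} = \sqrt{\frac{92592}{943}} = \frac{12 \sqrt{606349}}{943}$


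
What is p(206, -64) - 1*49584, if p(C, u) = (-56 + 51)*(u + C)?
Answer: -50294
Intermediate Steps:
p(C, u) = -5*C - 5*u (p(C, u) = -5*(C + u) = -5*C - 5*u)
p(206, -64) - 1*49584 = (-5*206 - 5*(-64)) - 1*49584 = (-1030 + 320) - 49584 = -710 - 49584 = -50294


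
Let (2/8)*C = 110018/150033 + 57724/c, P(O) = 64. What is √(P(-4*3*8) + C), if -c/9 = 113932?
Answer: 2*√1802088844193356901/328722303 ≈ 8.1675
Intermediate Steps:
c = -1025388 (c = -9*113932 = -1025388)
C = 2670529028/986166909 (C = 4*(110018/150033 + 57724/(-1025388)) = 4*(110018*(1/150033) + 57724*(-1/1025388)) = 4*(110018/150033 - 14431/256347) = 4*(667632257/986166909) = 2670529028/986166909 ≈ 2.7080)
√(P(-4*3*8) + C) = √(64 + 2670529028/986166909) = √(65785211204/986166909) = 2*√1802088844193356901/328722303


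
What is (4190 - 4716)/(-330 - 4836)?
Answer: 263/2583 ≈ 0.10182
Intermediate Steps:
(4190 - 4716)/(-330 - 4836) = -526/(-5166) = -526*(-1/5166) = 263/2583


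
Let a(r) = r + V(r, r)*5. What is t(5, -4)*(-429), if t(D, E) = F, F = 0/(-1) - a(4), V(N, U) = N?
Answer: 10296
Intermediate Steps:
a(r) = 6*r (a(r) = r + r*5 = r + 5*r = 6*r)
F = -24 (F = 0/(-1) - 6*4 = 0*(-1) - 1*24 = 0 - 24 = -24)
t(D, E) = -24
t(5, -4)*(-429) = -24*(-429) = 10296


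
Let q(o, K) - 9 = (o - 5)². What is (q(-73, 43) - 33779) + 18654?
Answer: -9032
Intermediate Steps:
q(o, K) = 9 + (-5 + o)² (q(o, K) = 9 + (o - 5)² = 9 + (-5 + o)²)
(q(-73, 43) - 33779) + 18654 = ((9 + (-5 - 73)²) - 33779) + 18654 = ((9 + (-78)²) - 33779) + 18654 = ((9 + 6084) - 33779) + 18654 = (6093 - 33779) + 18654 = -27686 + 18654 = -9032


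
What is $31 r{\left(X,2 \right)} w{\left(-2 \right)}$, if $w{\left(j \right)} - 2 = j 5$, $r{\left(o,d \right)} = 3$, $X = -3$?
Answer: $-744$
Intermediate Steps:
$w{\left(j \right)} = 2 + 5 j$ ($w{\left(j \right)} = 2 + j 5 = 2 + 5 j$)
$31 r{\left(X,2 \right)} w{\left(-2 \right)} = 31 \cdot 3 \left(2 + 5 \left(-2\right)\right) = 93 \left(2 - 10\right) = 93 \left(-8\right) = -744$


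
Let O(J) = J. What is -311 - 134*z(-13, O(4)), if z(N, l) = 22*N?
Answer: 38013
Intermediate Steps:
-311 - 134*z(-13, O(4)) = -311 - 2948*(-13) = -311 - 134*(-286) = -311 + 38324 = 38013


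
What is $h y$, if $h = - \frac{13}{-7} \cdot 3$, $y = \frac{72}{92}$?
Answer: $\frac{702}{161} \approx 4.3602$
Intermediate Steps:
$y = \frac{18}{23}$ ($y = 72 \cdot \frac{1}{92} = \frac{18}{23} \approx 0.78261$)
$h = \frac{39}{7}$ ($h = \left(-13\right) \left(- \frac{1}{7}\right) 3 = \frac{13}{7} \cdot 3 = \frac{39}{7} \approx 5.5714$)
$h y = \frac{39}{7} \cdot \frac{18}{23} = \frac{702}{161}$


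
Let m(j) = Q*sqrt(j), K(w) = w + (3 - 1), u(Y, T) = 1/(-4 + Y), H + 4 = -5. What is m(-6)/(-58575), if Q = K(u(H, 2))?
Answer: -I*sqrt(6)/30459 ≈ -8.0419e-5*I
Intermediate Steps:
H = -9 (H = -4 - 5 = -9)
K(w) = 2 + w (K(w) = w + 2 = 2 + w)
Q = 25/13 (Q = 2 + 1/(-4 - 9) = 2 + 1/(-13) = 2 - 1/13 = 25/13 ≈ 1.9231)
m(j) = 25*sqrt(j)/13
m(-6)/(-58575) = (25*sqrt(-6)/13)/(-58575) = (25*(I*sqrt(6))/13)*(-1/58575) = (25*I*sqrt(6)/13)*(-1/58575) = -I*sqrt(6)/30459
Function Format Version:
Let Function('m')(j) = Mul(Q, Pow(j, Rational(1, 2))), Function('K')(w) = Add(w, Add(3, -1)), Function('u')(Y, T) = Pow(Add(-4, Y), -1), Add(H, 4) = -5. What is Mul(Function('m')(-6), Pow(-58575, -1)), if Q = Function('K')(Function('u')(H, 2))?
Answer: Mul(Rational(-1, 30459), I, Pow(6, Rational(1, 2))) ≈ Mul(-8.0419e-5, I)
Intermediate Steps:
H = -9 (H = Add(-4, -5) = -9)
Function('K')(w) = Add(2, w) (Function('K')(w) = Add(w, 2) = Add(2, w))
Q = Rational(25, 13) (Q = Add(2, Pow(Add(-4, -9), -1)) = Add(2, Pow(-13, -1)) = Add(2, Rational(-1, 13)) = Rational(25, 13) ≈ 1.9231)
Function('m')(j) = Mul(Rational(25, 13), Pow(j, Rational(1, 2)))
Mul(Function('m')(-6), Pow(-58575, -1)) = Mul(Mul(Rational(25, 13), Pow(-6, Rational(1, 2))), Pow(-58575, -1)) = Mul(Mul(Rational(25, 13), Mul(I, Pow(6, Rational(1, 2)))), Rational(-1, 58575)) = Mul(Mul(Rational(25, 13), I, Pow(6, Rational(1, 2))), Rational(-1, 58575)) = Mul(Rational(-1, 30459), I, Pow(6, Rational(1, 2)))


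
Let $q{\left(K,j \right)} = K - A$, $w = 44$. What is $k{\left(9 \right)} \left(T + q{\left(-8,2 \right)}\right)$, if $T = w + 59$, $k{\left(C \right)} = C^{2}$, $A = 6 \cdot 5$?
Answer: $5265$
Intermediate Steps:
$A = 30$
$q{\left(K,j \right)} = -30 + K$ ($q{\left(K,j \right)} = K - 30 = -30 + K$)
$T = 103$ ($T = 44 + 59 = 103$)
$k{\left(9 \right)} \left(T + q{\left(-8,2 \right)}\right) = 9^{2} \left(103 - 38\right) = 81 \left(103 - 38\right) = 81 \cdot 65 = 5265$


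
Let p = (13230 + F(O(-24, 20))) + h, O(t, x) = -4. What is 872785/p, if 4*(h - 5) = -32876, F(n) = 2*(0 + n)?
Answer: 872785/5008 ≈ 174.28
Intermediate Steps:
F(n) = 2*n
h = -8214 (h = 5 + (¼)*(-32876) = 5 - 8219 = -8214)
p = 5008 (p = (13230 + 2*(-4)) - 8214 = (13230 - 8) - 8214 = 13222 - 8214 = 5008)
872785/p = 872785/5008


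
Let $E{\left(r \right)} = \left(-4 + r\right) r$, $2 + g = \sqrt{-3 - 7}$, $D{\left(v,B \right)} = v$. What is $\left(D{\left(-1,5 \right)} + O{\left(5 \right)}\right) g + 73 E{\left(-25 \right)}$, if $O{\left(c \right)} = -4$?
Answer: $52935 - 5 i \sqrt{10} \approx 52935.0 - 15.811 i$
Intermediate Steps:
$g = -2 + i \sqrt{10}$ ($g = -2 + \sqrt{-3 - 7} = -2 + \sqrt{-10} = -2 + i \sqrt{10} \approx -2.0 + 3.1623 i$)
$E{\left(r \right)} = r \left(-4 + r\right)$
$\left(D{\left(-1,5 \right)} + O{\left(5 \right)}\right) g + 73 E{\left(-25 \right)} = \left(-1 - 4\right) \left(-2 + i \sqrt{10}\right) + 73 \left(- 25 \left(-4 - 25\right)\right) = - 5 \left(-2 + i \sqrt{10}\right) + 73 \left(\left(-25\right) \left(-29\right)\right) = \left(10 - 5 i \sqrt{10}\right) + 73 \cdot 725 = \left(10 - 5 i \sqrt{10}\right) + 52925 = 52935 - 5 i \sqrt{10}$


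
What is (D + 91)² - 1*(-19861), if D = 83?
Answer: 50137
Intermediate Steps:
(D + 91)² - 1*(-19861) = (83 + 91)² - 1*(-19861) = 174² + 19861 = 30276 + 19861 = 50137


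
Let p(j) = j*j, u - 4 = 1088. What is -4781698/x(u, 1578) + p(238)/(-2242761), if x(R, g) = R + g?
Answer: -1787392837943/998028645 ≈ -1790.9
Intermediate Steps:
u = 1092 (u = 4 + 1088 = 1092)
p(j) = j²
-4781698/x(u, 1578) + p(238)/(-2242761) = -4781698/(1092 + 1578) + 238²/(-2242761) = -4781698/2670 + 56644*(-1/2242761) = -4781698*1/2670 - 56644/2242761 = -2390849/1335 - 56644/2242761 = -1787392837943/998028645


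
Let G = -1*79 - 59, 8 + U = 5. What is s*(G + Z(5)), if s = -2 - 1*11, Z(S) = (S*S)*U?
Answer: 2769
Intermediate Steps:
U = -3 (U = -8 + 5 = -3)
G = -138 (G = -79 - 59 = -138)
Z(S) = -3*S² (Z(S) = (S*S)*(-3) = S²*(-3) = -3*S²)
s = -13 (s = -2 - 11 = -13)
s*(G + Z(5)) = -13*(-138 - 3*5²) = -13*(-138 - 3*25) = -13*(-138 - 75) = -13*(-213) = 2769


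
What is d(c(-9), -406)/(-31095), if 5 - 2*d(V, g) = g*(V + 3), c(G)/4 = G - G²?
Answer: 144937/62190 ≈ 2.3306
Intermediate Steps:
c(G) = -4*G² + 4*G (c(G) = 4*(G - G²) = -4*G² + 4*G)
d(V, g) = 5/2 - g*(3 + V)/2 (d(V, g) = 5/2 - g*(V + 3)/2 = 5/2 - g*(3 + V)/2)
d(c(-9), -406)/(-31095) = (5/2 - 3/2*(-406) - ½*4*(-9)*(1 - 1*(-9))*(-406))/(-31095) = (5/2 + 609 - ½*4*(-9)*(1 + 9)*(-406))*(-1/31095) = (5/2 + 609 - ½*4*(-9)*10*(-406))*(-1/31095) = (5/2 + 609 - ½*(-360)*(-406))*(-1/31095) = (5/2 + 609 - 73080)*(-1/31095) = -144937/2*(-1/31095) = 144937/62190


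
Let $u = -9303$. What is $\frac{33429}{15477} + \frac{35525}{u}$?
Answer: $- \frac{1033898}{623301} \approx -1.6587$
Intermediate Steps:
$\frac{33429}{15477} + \frac{35525}{u} = \frac{33429}{15477} + \frac{35525}{-9303} = 33429 \cdot \frac{1}{15477} + 35525 \left(- \frac{1}{9303}\right) = \frac{1013}{469} - \frac{5075}{1329} = - \frac{1033898}{623301}$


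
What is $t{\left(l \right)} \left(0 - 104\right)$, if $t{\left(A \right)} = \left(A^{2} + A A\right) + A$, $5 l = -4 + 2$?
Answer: $\frac{208}{25} \approx 8.32$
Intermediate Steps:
$l = - \frac{2}{5}$ ($l = \frac{-4 + 2}{5} = \frac{1}{5} \left(-2\right) = - \frac{2}{5} \approx -0.4$)
$t{\left(A \right)} = A + 2 A^{2}$ ($t{\left(A \right)} = \left(A^{2} + A^{2}\right) + A = 2 A^{2} + A = A + 2 A^{2}$)
$t{\left(l \right)} \left(0 - 104\right) = - \frac{2 \left(1 + 2 \left(- \frac{2}{5}\right)\right)}{5} \left(0 - 104\right) = - \frac{2 \left(1 - \frac{4}{5}\right)}{5} \left(-104\right) = \left(- \frac{2}{5}\right) \frac{1}{5} \left(-104\right) = \left(- \frac{2}{25}\right) \left(-104\right) = \frac{208}{25}$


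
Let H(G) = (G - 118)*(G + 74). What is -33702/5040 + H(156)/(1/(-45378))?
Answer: -333147130417/840 ≈ -3.9660e+8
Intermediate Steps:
H(G) = (-118 + G)*(74 + G)
-33702/5040 + H(156)/(1/(-45378)) = -33702/5040 + (-8732 + 156² - 44*156)/(1/(-45378)) = -33702*1/5040 + (-8732 + 24336 - 6864)/(-1/45378) = -5617/840 + 8740*(-45378) = -5617/840 - 396603720 = -333147130417/840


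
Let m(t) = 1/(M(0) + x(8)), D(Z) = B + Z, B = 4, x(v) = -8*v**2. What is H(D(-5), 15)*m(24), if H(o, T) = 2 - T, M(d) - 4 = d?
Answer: 13/508 ≈ 0.025591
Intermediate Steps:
M(d) = 4 + d
D(Z) = 4 + Z
m(t) = -1/508 (m(t) = 1/((4 + 0) - 8*8**2) = 1/(4 - 8*64) = 1/(4 - 512) = 1/(-508) = -1/508)
H(D(-5), 15)*m(24) = (2 - 1*15)*(-1/508) = (2 - 15)*(-1/508) = -13*(-1/508) = 13/508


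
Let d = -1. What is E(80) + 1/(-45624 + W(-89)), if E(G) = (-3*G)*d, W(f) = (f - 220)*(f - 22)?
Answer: 2717999/11325 ≈ 240.00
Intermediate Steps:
W(f) = (-220 + f)*(-22 + f)
E(G) = 3*G (E(G) = -3*G*(-1) = 3*G)
E(80) + 1/(-45624 + W(-89)) = 3*80 + 1/(-45624 + (4840 + (-89)**2 - 242*(-89))) = 240 + 1/(-45624 + (4840 + 7921 + 21538)) = 240 + 1/(-45624 + 34299) = 240 + 1/(-11325) = 240 - 1/11325 = 2717999/11325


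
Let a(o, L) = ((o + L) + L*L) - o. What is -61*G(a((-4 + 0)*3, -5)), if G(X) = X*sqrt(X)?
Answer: -2440*sqrt(5) ≈ -5456.0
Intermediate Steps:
a(o, L) = L + L**2 (a(o, L) = ((L + o) + L**2) - o = (L + o + L**2) - o = L + L**2)
G(X) = X**(3/2)
-61*G(a((-4 + 0)*3, -5)) = -61*40*sqrt(5) = -2440*sqrt(5)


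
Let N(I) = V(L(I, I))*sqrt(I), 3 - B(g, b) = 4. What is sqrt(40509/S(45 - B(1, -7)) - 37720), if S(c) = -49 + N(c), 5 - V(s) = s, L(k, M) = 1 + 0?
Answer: sqrt(-1888789 + 150880*sqrt(46))/sqrt(49 - 4*sqrt(46)) ≈ 198.93*I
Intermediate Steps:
B(g, b) = -1 (B(g, b) = 3 - 1*4 = 3 - 4 = -1)
L(k, M) = 1
V(s) = 5 - s
N(I) = 4*sqrt(I) (N(I) = (5 - 1*1)*sqrt(I) = (5 - 1)*sqrt(I) = 4*sqrt(I))
S(c) = -49 + 4*sqrt(c)
sqrt(40509/S(45 - B(1, -7)) - 37720) = sqrt(40509/(-49 + 4*sqrt(45 - 1*(-1))) - 37720) = sqrt(40509/(-49 + 4*sqrt(45 + 1)) - 37720) = sqrt(40509/(-49 + 4*sqrt(46)) - 37720) = sqrt(-37720 + 40509/(-49 + 4*sqrt(46)))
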